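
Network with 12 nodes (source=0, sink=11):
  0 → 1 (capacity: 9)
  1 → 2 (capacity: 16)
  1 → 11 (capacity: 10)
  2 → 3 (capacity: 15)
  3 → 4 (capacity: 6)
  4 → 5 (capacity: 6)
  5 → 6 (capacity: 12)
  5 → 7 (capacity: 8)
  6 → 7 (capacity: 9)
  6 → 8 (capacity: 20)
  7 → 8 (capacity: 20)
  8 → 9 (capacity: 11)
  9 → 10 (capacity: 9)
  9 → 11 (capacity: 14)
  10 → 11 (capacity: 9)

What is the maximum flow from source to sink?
Maximum flow = 9

Max flow: 9

Flow assignment:
  0 → 1: 9/9
  1 → 11: 9/10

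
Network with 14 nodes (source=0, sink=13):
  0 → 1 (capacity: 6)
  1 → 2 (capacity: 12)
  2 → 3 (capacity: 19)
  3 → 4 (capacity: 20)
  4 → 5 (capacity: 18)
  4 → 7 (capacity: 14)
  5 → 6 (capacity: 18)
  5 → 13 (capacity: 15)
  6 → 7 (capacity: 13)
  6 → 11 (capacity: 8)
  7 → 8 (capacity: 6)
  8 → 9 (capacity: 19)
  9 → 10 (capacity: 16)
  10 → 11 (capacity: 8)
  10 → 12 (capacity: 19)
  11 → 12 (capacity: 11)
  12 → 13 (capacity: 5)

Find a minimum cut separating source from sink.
Min cut value = 6, edges: (0,1)

Min cut value: 6
Partition: S = [0], T = [1, 2, 3, 4, 5, 6, 7, 8, 9, 10, 11, 12, 13]
Cut edges: (0,1)

By max-flow min-cut theorem, max flow = min cut = 6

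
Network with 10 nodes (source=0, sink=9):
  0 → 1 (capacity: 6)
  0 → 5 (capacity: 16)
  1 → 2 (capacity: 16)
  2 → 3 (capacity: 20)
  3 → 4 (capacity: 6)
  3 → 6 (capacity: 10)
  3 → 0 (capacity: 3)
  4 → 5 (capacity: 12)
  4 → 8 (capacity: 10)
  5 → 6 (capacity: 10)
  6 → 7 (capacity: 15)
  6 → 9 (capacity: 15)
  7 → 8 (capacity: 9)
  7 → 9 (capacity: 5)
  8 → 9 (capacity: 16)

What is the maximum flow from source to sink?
Maximum flow = 16

Max flow: 16

Flow assignment:
  0 → 1: 6/6
  0 → 5: 10/16
  1 → 2: 6/16
  2 → 3: 6/20
  3 → 6: 6/10
  5 → 6: 10/10
  6 → 7: 1/15
  6 → 9: 15/15
  7 → 9: 1/5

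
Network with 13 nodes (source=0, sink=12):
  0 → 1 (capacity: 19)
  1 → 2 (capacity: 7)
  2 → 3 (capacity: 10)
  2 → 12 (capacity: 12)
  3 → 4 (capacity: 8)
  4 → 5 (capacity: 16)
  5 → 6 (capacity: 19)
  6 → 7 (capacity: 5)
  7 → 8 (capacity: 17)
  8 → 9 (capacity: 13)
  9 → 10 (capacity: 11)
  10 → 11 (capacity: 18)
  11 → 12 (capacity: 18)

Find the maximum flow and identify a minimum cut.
Max flow = 7, Min cut edges: (1,2)

Maximum flow: 7
Minimum cut: (1,2)
Partition: S = [0, 1], T = [2, 3, 4, 5, 6, 7, 8, 9, 10, 11, 12]

Max-flow min-cut theorem verified: both equal 7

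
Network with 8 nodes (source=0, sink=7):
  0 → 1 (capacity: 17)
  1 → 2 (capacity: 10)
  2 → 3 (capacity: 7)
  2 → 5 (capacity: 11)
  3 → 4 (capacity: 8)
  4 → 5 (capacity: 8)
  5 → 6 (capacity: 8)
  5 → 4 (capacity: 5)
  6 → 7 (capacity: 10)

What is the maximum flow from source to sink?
Maximum flow = 8

Max flow: 8

Flow assignment:
  0 → 1: 8/17
  1 → 2: 8/10
  2 → 5: 8/11
  5 → 6: 8/8
  6 → 7: 8/10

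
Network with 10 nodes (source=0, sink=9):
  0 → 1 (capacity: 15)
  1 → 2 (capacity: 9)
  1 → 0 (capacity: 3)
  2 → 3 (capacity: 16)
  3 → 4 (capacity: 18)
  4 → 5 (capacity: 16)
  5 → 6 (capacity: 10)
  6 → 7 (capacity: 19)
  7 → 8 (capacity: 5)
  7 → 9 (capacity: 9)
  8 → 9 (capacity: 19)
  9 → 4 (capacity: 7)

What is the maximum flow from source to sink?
Maximum flow = 9

Max flow: 9

Flow assignment:
  0 → 1: 9/15
  1 → 2: 9/9
  2 → 3: 9/16
  3 → 4: 9/18
  4 → 5: 9/16
  5 → 6: 9/10
  6 → 7: 9/19
  7 → 9: 9/9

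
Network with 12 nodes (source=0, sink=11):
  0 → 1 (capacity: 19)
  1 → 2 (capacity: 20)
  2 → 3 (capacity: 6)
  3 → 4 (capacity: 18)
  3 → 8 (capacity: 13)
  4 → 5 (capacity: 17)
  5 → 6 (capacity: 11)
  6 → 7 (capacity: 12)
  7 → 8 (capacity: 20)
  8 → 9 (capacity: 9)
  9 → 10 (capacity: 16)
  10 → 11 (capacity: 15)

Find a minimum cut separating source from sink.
Min cut value = 6, edges: (2,3)

Min cut value: 6
Partition: S = [0, 1, 2], T = [3, 4, 5, 6, 7, 8, 9, 10, 11]
Cut edges: (2,3)

By max-flow min-cut theorem, max flow = min cut = 6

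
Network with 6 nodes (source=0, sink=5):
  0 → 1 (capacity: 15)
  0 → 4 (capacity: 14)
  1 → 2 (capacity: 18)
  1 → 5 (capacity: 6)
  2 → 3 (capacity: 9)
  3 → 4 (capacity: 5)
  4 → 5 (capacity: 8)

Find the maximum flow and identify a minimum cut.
Max flow = 14, Min cut edges: (1,5), (4,5)

Maximum flow: 14
Minimum cut: (1,5), (4,5)
Partition: S = [0, 1, 2, 3, 4], T = [5]

Max-flow min-cut theorem verified: both equal 14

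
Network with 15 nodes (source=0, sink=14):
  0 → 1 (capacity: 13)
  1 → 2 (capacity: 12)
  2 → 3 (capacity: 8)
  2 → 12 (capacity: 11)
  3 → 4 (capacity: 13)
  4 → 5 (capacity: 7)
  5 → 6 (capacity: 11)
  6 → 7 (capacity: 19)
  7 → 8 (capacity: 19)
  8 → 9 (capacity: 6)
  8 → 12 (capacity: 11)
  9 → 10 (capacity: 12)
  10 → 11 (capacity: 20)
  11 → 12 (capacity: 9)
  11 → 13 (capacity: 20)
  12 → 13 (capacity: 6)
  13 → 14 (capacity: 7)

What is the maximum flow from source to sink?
Maximum flow = 7

Max flow: 7

Flow assignment:
  0 → 1: 7/13
  1 → 2: 7/12
  2 → 3: 6/8
  2 → 12: 1/11
  3 → 4: 6/13
  4 → 5: 6/7
  5 → 6: 6/11
  6 → 7: 6/19
  7 → 8: 6/19
  8 → 9: 6/6
  9 → 10: 6/12
  10 → 11: 6/20
  11 → 12: 5/9
  11 → 13: 1/20
  12 → 13: 6/6
  13 → 14: 7/7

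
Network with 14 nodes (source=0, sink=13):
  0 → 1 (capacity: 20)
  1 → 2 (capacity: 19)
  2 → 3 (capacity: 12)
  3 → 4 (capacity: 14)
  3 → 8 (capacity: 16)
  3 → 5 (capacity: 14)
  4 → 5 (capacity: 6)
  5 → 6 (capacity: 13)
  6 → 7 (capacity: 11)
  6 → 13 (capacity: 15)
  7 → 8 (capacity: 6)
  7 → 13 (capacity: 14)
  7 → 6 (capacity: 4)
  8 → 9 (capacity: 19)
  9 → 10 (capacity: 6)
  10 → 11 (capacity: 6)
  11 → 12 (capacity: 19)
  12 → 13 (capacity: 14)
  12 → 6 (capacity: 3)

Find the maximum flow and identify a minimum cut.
Max flow = 12, Min cut edges: (2,3)

Maximum flow: 12
Minimum cut: (2,3)
Partition: S = [0, 1, 2], T = [3, 4, 5, 6, 7, 8, 9, 10, 11, 12, 13]

Max-flow min-cut theorem verified: both equal 12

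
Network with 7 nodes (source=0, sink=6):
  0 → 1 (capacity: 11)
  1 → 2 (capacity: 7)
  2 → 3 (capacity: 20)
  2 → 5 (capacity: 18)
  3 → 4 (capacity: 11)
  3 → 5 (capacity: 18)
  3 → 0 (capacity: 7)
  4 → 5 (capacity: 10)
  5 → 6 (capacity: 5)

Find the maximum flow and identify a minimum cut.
Max flow = 5, Min cut edges: (5,6)

Maximum flow: 5
Minimum cut: (5,6)
Partition: S = [0, 1, 2, 3, 4, 5], T = [6]

Max-flow min-cut theorem verified: both equal 5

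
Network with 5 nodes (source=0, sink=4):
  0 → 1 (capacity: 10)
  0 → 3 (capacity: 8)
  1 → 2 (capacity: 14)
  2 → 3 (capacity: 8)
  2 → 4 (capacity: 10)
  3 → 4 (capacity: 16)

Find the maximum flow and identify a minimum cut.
Max flow = 18, Min cut edges: (0,1), (0,3)

Maximum flow: 18
Minimum cut: (0,1), (0,3)
Partition: S = [0], T = [1, 2, 3, 4]

Max-flow min-cut theorem verified: both equal 18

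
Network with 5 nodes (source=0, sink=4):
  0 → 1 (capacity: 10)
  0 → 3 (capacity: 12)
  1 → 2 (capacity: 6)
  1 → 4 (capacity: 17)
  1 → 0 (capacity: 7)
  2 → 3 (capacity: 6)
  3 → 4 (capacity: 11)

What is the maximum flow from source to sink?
Maximum flow = 21

Max flow: 21

Flow assignment:
  0 → 1: 10/10
  0 → 3: 11/12
  1 → 4: 10/17
  3 → 4: 11/11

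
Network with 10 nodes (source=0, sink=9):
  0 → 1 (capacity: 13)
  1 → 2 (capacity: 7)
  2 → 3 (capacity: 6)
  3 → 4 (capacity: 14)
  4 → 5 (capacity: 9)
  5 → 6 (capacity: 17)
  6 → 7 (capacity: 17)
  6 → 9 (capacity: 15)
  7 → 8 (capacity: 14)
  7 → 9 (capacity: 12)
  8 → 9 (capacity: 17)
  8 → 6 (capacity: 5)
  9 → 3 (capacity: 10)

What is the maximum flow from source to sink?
Maximum flow = 6

Max flow: 6

Flow assignment:
  0 → 1: 6/13
  1 → 2: 6/7
  2 → 3: 6/6
  3 → 4: 6/14
  4 → 5: 6/9
  5 → 6: 6/17
  6 → 9: 6/15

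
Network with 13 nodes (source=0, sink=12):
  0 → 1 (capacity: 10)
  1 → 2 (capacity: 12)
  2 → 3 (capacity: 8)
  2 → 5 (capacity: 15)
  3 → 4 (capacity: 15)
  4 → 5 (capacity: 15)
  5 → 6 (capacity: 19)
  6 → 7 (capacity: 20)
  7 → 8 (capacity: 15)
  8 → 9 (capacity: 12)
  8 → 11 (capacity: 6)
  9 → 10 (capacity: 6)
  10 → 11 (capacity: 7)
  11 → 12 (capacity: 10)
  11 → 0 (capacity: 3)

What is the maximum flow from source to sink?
Maximum flow = 10

Max flow: 10

Flow assignment:
  0 → 1: 10/10
  1 → 2: 10/12
  2 → 5: 10/15
  5 → 6: 10/19
  6 → 7: 10/20
  7 → 8: 10/15
  8 → 9: 4/12
  8 → 11: 6/6
  9 → 10: 4/6
  10 → 11: 4/7
  11 → 12: 10/10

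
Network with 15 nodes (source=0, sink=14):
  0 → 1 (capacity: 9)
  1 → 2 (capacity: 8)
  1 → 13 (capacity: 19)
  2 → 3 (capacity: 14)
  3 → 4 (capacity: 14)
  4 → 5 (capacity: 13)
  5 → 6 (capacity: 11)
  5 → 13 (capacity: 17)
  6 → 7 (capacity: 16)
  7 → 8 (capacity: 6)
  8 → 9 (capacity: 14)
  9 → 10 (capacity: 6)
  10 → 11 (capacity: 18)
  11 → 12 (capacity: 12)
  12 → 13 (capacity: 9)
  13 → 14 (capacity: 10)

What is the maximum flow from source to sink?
Maximum flow = 9

Max flow: 9

Flow assignment:
  0 → 1: 9/9
  1 → 13: 9/19
  13 → 14: 9/10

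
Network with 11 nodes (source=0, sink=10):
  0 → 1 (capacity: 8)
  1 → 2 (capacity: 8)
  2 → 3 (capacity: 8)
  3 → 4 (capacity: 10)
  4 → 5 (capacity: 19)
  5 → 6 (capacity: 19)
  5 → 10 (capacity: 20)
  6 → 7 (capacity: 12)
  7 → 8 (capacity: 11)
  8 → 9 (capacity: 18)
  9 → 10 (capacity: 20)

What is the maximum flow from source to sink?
Maximum flow = 8

Max flow: 8

Flow assignment:
  0 → 1: 8/8
  1 → 2: 8/8
  2 → 3: 8/8
  3 → 4: 8/10
  4 → 5: 8/19
  5 → 10: 8/20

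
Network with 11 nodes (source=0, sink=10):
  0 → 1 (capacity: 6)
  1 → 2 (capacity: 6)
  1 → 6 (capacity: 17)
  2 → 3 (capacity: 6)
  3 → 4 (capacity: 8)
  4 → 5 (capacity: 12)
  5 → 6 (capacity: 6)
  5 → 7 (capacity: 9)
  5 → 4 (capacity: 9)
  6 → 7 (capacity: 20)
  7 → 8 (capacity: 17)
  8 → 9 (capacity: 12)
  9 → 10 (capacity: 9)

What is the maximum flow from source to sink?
Maximum flow = 6

Max flow: 6

Flow assignment:
  0 → 1: 6/6
  1 → 6: 6/17
  6 → 7: 6/20
  7 → 8: 6/17
  8 → 9: 6/12
  9 → 10: 6/9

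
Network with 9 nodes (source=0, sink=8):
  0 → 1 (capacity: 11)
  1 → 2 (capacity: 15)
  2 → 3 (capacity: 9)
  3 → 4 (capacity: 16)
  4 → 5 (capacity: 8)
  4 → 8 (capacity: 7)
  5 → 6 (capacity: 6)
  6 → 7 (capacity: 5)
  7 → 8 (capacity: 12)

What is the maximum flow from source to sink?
Maximum flow = 9

Max flow: 9

Flow assignment:
  0 → 1: 9/11
  1 → 2: 9/15
  2 → 3: 9/9
  3 → 4: 9/16
  4 → 5: 2/8
  4 → 8: 7/7
  5 → 6: 2/6
  6 → 7: 2/5
  7 → 8: 2/12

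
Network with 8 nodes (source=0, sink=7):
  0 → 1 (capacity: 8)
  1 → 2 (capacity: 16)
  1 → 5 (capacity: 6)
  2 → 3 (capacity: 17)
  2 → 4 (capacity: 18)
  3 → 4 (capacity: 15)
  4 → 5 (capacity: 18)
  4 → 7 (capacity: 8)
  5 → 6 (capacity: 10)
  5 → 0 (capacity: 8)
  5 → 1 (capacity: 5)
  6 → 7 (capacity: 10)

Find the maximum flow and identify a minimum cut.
Max flow = 8, Min cut edges: (0,1)

Maximum flow: 8
Minimum cut: (0,1)
Partition: S = [0], T = [1, 2, 3, 4, 5, 6, 7]

Max-flow min-cut theorem verified: both equal 8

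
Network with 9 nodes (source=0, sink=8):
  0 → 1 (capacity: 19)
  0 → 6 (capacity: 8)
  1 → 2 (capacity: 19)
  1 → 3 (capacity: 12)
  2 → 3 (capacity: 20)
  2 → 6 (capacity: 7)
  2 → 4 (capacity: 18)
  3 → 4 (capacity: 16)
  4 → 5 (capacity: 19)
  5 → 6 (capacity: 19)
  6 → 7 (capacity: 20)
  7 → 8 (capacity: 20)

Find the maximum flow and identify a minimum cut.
Max flow = 20, Min cut edges: (7,8)

Maximum flow: 20
Minimum cut: (7,8)
Partition: S = [0, 1, 2, 3, 4, 5, 6, 7], T = [8]

Max-flow min-cut theorem verified: both equal 20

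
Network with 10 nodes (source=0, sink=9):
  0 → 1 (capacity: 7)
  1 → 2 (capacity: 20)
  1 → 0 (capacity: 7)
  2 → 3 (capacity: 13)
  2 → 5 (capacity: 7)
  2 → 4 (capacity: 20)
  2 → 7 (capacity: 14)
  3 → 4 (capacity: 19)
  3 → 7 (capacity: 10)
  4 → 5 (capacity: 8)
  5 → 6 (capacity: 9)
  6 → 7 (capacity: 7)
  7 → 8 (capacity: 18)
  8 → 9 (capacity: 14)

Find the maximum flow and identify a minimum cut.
Max flow = 7, Min cut edges: (0,1)

Maximum flow: 7
Minimum cut: (0,1)
Partition: S = [0], T = [1, 2, 3, 4, 5, 6, 7, 8, 9]

Max-flow min-cut theorem verified: both equal 7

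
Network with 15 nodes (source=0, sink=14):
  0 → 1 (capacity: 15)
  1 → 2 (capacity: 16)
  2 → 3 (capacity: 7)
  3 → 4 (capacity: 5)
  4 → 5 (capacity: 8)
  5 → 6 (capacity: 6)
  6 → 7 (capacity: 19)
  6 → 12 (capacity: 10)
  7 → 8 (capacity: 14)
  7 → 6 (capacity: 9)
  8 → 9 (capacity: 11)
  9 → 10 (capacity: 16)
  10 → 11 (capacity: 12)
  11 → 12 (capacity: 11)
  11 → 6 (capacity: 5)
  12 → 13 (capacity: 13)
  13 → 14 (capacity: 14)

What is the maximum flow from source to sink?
Maximum flow = 5

Max flow: 5

Flow assignment:
  0 → 1: 5/15
  1 → 2: 5/16
  2 → 3: 5/7
  3 → 4: 5/5
  4 → 5: 5/8
  5 → 6: 5/6
  6 → 12: 5/10
  12 → 13: 5/13
  13 → 14: 5/14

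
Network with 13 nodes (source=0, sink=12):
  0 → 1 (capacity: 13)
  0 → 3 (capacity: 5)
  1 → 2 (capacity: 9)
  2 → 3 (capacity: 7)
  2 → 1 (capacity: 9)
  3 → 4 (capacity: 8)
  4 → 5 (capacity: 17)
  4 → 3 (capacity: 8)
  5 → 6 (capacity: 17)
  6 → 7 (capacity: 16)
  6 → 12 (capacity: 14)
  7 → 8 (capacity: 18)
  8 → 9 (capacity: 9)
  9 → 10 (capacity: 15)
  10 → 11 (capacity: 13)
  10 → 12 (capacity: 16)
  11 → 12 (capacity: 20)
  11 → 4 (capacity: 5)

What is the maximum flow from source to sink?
Maximum flow = 8

Max flow: 8

Flow assignment:
  0 → 1: 7/13
  0 → 3: 1/5
  1 → 2: 7/9
  2 → 3: 7/7
  3 → 4: 8/8
  4 → 5: 8/17
  5 → 6: 8/17
  6 → 12: 8/14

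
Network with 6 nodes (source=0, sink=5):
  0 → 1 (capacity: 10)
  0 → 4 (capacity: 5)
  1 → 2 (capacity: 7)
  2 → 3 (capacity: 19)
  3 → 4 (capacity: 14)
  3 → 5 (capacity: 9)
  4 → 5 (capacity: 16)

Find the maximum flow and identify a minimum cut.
Max flow = 12, Min cut edges: (0,4), (1,2)

Maximum flow: 12
Minimum cut: (0,4), (1,2)
Partition: S = [0, 1], T = [2, 3, 4, 5]

Max-flow min-cut theorem verified: both equal 12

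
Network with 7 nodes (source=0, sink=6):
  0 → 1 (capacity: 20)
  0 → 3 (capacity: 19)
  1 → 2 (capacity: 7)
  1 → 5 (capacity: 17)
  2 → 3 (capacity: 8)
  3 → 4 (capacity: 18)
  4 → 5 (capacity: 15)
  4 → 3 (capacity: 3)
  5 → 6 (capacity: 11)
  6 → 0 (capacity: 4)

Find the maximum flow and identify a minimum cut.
Max flow = 11, Min cut edges: (5,6)

Maximum flow: 11
Minimum cut: (5,6)
Partition: S = [0, 1, 2, 3, 4, 5], T = [6]

Max-flow min-cut theorem verified: both equal 11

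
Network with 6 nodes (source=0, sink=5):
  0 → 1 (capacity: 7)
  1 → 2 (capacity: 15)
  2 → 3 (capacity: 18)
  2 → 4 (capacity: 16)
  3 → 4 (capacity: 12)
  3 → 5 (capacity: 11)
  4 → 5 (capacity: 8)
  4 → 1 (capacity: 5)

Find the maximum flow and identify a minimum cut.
Max flow = 7, Min cut edges: (0,1)

Maximum flow: 7
Minimum cut: (0,1)
Partition: S = [0], T = [1, 2, 3, 4, 5]

Max-flow min-cut theorem verified: both equal 7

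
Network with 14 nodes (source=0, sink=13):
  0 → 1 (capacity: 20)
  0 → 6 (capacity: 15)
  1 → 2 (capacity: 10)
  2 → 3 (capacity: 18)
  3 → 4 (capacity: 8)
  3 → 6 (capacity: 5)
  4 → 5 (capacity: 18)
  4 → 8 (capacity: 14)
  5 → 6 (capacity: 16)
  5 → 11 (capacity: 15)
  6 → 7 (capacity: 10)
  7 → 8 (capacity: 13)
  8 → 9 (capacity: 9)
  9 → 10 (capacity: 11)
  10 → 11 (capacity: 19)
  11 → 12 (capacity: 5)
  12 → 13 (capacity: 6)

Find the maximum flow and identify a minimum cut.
Max flow = 5, Min cut edges: (11,12)

Maximum flow: 5
Minimum cut: (11,12)
Partition: S = [0, 1, 2, 3, 4, 5, 6, 7, 8, 9, 10, 11], T = [12, 13]

Max-flow min-cut theorem verified: both equal 5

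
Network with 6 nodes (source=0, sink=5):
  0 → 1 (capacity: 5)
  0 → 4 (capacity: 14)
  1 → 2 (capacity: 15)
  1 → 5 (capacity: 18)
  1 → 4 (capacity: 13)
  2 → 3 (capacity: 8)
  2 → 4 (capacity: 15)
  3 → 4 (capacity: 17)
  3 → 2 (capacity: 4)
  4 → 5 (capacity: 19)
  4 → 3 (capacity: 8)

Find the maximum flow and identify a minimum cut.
Max flow = 19, Min cut edges: (0,1), (0,4)

Maximum flow: 19
Minimum cut: (0,1), (0,4)
Partition: S = [0], T = [1, 2, 3, 4, 5]

Max-flow min-cut theorem verified: both equal 19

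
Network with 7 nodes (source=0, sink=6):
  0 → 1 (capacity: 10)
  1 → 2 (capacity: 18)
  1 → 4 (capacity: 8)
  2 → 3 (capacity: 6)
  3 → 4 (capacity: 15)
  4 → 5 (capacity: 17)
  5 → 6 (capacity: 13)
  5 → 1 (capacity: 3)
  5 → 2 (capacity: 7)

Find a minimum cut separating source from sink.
Min cut value = 10, edges: (0,1)

Min cut value: 10
Partition: S = [0], T = [1, 2, 3, 4, 5, 6]
Cut edges: (0,1)

By max-flow min-cut theorem, max flow = min cut = 10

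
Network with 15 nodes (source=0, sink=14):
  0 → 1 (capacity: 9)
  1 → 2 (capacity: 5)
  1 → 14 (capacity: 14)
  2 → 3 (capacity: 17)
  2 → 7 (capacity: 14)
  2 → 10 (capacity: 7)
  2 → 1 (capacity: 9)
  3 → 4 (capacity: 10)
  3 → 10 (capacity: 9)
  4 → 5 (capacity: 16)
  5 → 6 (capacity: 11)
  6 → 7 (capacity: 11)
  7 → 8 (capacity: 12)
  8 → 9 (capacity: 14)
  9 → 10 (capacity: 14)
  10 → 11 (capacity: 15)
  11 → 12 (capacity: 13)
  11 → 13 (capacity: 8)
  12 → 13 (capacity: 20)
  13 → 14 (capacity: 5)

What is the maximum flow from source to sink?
Maximum flow = 9

Max flow: 9

Flow assignment:
  0 → 1: 9/9
  1 → 14: 9/14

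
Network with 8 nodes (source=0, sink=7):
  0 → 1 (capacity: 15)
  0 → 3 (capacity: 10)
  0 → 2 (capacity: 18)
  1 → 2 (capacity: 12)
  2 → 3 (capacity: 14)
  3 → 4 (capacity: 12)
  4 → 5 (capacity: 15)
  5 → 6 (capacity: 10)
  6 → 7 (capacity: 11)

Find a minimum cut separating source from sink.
Min cut value = 10, edges: (5,6)

Min cut value: 10
Partition: S = [0, 1, 2, 3, 4, 5], T = [6, 7]
Cut edges: (5,6)

By max-flow min-cut theorem, max flow = min cut = 10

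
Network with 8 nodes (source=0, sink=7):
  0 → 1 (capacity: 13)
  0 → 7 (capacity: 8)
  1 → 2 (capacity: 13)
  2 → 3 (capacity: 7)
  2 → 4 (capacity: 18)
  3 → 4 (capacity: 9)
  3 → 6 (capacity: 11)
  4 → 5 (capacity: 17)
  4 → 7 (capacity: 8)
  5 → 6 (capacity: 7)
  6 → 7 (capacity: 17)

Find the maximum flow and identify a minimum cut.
Max flow = 21, Min cut edges: (0,7), (1,2)

Maximum flow: 21
Minimum cut: (0,7), (1,2)
Partition: S = [0, 1], T = [2, 3, 4, 5, 6, 7]

Max-flow min-cut theorem verified: both equal 21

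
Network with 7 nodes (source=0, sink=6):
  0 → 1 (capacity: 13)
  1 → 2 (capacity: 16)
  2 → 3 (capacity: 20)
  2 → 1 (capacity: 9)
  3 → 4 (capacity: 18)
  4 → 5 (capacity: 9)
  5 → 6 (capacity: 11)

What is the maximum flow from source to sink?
Maximum flow = 9

Max flow: 9

Flow assignment:
  0 → 1: 9/13
  1 → 2: 9/16
  2 → 3: 9/20
  3 → 4: 9/18
  4 → 5: 9/9
  5 → 6: 9/11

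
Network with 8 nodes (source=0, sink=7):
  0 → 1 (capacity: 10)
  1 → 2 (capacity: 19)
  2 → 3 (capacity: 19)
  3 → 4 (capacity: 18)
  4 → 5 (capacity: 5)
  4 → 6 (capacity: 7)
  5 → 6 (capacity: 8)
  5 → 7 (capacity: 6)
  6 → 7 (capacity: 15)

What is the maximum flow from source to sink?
Maximum flow = 10

Max flow: 10

Flow assignment:
  0 → 1: 10/10
  1 → 2: 10/19
  2 → 3: 10/19
  3 → 4: 10/18
  4 → 5: 5/5
  4 → 6: 5/7
  5 → 7: 5/6
  6 → 7: 5/15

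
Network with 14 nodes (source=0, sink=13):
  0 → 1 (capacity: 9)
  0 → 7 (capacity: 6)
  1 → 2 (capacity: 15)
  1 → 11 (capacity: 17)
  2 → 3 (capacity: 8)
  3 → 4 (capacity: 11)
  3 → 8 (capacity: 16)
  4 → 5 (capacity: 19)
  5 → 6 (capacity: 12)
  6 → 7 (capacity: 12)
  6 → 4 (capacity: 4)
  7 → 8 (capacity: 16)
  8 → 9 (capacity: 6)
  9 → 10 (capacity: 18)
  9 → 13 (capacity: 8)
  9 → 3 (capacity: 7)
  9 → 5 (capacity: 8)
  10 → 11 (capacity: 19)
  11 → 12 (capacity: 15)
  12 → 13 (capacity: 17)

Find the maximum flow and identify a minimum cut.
Max flow = 15, Min cut edges: (0,1), (8,9)

Maximum flow: 15
Minimum cut: (0,1), (8,9)
Partition: S = [0, 2, 3, 4, 5, 6, 7, 8], T = [1, 9, 10, 11, 12, 13]

Max-flow min-cut theorem verified: both equal 15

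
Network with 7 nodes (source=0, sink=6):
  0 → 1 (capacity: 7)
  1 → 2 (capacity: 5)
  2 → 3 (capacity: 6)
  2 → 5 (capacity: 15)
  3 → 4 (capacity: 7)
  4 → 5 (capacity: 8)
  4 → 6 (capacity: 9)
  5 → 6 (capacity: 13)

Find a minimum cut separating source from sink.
Min cut value = 5, edges: (1,2)

Min cut value: 5
Partition: S = [0, 1], T = [2, 3, 4, 5, 6]
Cut edges: (1,2)

By max-flow min-cut theorem, max flow = min cut = 5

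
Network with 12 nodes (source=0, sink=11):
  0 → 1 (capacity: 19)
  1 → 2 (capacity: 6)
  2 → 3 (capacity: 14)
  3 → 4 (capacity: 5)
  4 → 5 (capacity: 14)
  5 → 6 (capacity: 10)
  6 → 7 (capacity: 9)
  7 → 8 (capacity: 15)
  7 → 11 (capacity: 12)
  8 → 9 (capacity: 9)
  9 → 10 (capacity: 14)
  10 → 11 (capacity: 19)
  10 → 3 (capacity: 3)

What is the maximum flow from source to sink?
Maximum flow = 5

Max flow: 5

Flow assignment:
  0 → 1: 5/19
  1 → 2: 5/6
  2 → 3: 5/14
  3 → 4: 5/5
  4 → 5: 5/14
  5 → 6: 5/10
  6 → 7: 5/9
  7 → 11: 5/12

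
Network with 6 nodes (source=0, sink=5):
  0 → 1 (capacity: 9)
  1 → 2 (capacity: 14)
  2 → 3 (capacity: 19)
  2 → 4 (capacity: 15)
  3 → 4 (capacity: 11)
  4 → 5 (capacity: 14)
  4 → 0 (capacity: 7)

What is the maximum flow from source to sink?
Maximum flow = 9

Max flow: 9

Flow assignment:
  0 → 1: 9/9
  1 → 2: 9/14
  2 → 4: 9/15
  4 → 5: 9/14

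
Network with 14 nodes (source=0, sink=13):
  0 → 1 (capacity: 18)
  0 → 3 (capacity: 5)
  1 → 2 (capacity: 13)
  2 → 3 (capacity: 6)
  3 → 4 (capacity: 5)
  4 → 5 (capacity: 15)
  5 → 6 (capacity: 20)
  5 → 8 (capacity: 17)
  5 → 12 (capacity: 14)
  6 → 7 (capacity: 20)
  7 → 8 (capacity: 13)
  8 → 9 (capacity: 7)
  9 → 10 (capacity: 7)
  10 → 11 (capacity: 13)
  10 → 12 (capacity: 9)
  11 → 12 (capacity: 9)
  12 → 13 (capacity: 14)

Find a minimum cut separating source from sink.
Min cut value = 5, edges: (3,4)

Min cut value: 5
Partition: S = [0, 1, 2, 3], T = [4, 5, 6, 7, 8, 9, 10, 11, 12, 13]
Cut edges: (3,4)

By max-flow min-cut theorem, max flow = min cut = 5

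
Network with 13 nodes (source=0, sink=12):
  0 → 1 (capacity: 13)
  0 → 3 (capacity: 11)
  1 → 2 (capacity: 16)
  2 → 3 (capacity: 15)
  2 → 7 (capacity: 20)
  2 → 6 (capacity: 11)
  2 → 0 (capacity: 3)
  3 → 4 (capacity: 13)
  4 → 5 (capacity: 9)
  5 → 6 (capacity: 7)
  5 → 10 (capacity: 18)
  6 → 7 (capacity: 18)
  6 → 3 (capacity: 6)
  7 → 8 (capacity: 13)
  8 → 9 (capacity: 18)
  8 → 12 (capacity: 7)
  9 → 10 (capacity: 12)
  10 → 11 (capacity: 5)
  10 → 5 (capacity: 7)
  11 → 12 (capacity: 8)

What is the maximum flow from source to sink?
Maximum flow = 12

Max flow: 12

Flow assignment:
  0 → 1: 6/13
  0 → 3: 9/11
  1 → 2: 6/16
  2 → 7: 3/20
  2 → 0: 3/3
  3 → 4: 9/13
  4 → 5: 9/9
  5 → 6: 4/7
  5 → 10: 5/18
  6 → 7: 4/18
  7 → 8: 7/13
  8 → 12: 7/7
  10 → 11: 5/5
  11 → 12: 5/8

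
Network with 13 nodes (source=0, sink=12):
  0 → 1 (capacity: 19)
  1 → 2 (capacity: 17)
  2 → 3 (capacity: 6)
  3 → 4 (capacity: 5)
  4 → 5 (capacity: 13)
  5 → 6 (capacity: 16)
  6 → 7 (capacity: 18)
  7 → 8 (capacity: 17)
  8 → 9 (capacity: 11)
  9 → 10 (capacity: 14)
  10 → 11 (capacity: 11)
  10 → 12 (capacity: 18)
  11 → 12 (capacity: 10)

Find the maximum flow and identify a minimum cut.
Max flow = 5, Min cut edges: (3,4)

Maximum flow: 5
Minimum cut: (3,4)
Partition: S = [0, 1, 2, 3], T = [4, 5, 6, 7, 8, 9, 10, 11, 12]

Max-flow min-cut theorem verified: both equal 5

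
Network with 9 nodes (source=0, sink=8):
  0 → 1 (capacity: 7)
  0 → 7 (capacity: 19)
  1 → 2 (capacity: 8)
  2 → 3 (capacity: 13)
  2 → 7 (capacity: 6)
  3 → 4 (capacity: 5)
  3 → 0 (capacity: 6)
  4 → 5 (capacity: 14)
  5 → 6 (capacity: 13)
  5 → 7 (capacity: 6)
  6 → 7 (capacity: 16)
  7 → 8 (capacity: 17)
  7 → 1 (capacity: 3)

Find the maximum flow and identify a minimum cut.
Max flow = 17, Min cut edges: (7,8)

Maximum flow: 17
Minimum cut: (7,8)
Partition: S = [0, 1, 2, 3, 4, 5, 6, 7], T = [8]

Max-flow min-cut theorem verified: both equal 17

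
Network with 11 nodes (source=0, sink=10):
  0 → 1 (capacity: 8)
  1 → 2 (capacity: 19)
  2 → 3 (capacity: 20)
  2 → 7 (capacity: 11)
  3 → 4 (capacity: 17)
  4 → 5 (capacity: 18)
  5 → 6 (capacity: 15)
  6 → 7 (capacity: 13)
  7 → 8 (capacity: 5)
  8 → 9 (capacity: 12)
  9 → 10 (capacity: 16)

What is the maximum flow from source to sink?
Maximum flow = 5

Max flow: 5

Flow assignment:
  0 → 1: 5/8
  1 → 2: 5/19
  2 → 7: 5/11
  7 → 8: 5/5
  8 → 9: 5/12
  9 → 10: 5/16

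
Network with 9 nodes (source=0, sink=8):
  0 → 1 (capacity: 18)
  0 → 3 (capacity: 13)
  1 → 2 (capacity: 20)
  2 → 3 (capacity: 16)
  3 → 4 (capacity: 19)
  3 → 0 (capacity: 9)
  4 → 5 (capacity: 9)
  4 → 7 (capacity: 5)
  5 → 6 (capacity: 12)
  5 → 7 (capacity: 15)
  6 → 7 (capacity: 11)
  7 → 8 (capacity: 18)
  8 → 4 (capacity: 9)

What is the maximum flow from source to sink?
Maximum flow = 14

Max flow: 14

Flow assignment:
  0 → 1: 6/18
  0 → 3: 8/13
  1 → 2: 6/20
  2 → 3: 6/16
  3 → 4: 14/19
  4 → 5: 9/9
  4 → 7: 5/5
  5 → 7: 9/15
  7 → 8: 14/18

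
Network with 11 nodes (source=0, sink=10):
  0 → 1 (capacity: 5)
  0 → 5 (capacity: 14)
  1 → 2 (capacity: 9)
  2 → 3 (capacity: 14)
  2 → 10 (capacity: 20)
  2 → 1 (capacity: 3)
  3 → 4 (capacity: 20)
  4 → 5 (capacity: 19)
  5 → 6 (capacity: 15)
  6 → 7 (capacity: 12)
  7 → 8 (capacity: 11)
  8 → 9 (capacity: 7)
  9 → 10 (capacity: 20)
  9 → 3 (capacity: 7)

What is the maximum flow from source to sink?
Maximum flow = 12

Max flow: 12

Flow assignment:
  0 → 1: 5/5
  0 → 5: 7/14
  1 → 2: 5/9
  2 → 10: 5/20
  5 → 6: 7/15
  6 → 7: 7/12
  7 → 8: 7/11
  8 → 9: 7/7
  9 → 10: 7/20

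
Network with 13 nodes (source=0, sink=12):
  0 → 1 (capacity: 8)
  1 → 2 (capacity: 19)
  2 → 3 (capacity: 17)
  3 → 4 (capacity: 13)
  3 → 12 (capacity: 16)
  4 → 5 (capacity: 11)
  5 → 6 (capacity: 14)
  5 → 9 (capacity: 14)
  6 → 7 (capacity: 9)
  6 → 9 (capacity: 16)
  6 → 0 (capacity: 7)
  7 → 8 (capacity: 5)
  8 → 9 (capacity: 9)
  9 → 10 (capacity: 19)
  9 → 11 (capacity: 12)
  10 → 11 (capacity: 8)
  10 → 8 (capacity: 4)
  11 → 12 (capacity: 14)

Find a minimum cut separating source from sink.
Min cut value = 8, edges: (0,1)

Min cut value: 8
Partition: S = [0], T = [1, 2, 3, 4, 5, 6, 7, 8, 9, 10, 11, 12]
Cut edges: (0,1)

By max-flow min-cut theorem, max flow = min cut = 8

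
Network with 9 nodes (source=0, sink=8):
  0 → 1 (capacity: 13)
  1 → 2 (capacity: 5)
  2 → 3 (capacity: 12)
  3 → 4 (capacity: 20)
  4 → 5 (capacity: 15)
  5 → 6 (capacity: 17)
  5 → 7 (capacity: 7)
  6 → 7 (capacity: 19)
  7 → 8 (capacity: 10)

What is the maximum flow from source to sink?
Maximum flow = 5

Max flow: 5

Flow assignment:
  0 → 1: 5/13
  1 → 2: 5/5
  2 → 3: 5/12
  3 → 4: 5/20
  4 → 5: 5/15
  5 → 7: 5/7
  7 → 8: 5/10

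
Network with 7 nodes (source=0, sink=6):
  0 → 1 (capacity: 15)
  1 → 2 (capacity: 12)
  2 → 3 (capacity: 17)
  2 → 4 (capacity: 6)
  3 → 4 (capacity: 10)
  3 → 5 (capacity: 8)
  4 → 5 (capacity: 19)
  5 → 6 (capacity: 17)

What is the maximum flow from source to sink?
Maximum flow = 12

Max flow: 12

Flow assignment:
  0 → 1: 12/15
  1 → 2: 12/12
  2 → 3: 12/17
  3 → 4: 4/10
  3 → 5: 8/8
  4 → 5: 4/19
  5 → 6: 12/17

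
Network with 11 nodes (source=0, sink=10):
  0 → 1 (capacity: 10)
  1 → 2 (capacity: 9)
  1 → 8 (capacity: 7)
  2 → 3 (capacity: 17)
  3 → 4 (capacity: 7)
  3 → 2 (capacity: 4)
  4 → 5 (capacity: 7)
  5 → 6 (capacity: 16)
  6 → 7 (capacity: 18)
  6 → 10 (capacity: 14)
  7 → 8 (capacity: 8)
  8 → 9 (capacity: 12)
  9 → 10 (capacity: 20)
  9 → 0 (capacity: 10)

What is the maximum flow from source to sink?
Maximum flow = 10

Max flow: 10

Flow assignment:
  0 → 1: 10/10
  1 → 2: 3/9
  1 → 8: 7/7
  2 → 3: 3/17
  3 → 4: 3/7
  4 → 5: 3/7
  5 → 6: 3/16
  6 → 10: 3/14
  8 → 9: 7/12
  9 → 10: 7/20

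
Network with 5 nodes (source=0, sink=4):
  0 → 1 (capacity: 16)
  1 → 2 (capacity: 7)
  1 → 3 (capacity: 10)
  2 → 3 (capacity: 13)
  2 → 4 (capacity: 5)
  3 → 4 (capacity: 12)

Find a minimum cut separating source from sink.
Min cut value = 16, edges: (0,1)

Min cut value: 16
Partition: S = [0], T = [1, 2, 3, 4]
Cut edges: (0,1)

By max-flow min-cut theorem, max flow = min cut = 16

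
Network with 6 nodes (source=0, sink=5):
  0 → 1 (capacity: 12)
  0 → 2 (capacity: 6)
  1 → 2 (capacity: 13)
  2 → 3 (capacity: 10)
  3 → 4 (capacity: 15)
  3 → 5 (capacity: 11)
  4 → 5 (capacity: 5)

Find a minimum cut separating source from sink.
Min cut value = 10, edges: (2,3)

Min cut value: 10
Partition: S = [0, 1, 2], T = [3, 4, 5]
Cut edges: (2,3)

By max-flow min-cut theorem, max flow = min cut = 10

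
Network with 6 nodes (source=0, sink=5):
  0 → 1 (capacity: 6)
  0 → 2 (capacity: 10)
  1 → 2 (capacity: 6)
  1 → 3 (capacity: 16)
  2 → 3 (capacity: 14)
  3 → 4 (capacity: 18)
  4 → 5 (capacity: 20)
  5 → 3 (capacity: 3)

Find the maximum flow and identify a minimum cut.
Max flow = 16, Min cut edges: (0,1), (0,2)

Maximum flow: 16
Minimum cut: (0,1), (0,2)
Partition: S = [0], T = [1, 2, 3, 4, 5]

Max-flow min-cut theorem verified: both equal 16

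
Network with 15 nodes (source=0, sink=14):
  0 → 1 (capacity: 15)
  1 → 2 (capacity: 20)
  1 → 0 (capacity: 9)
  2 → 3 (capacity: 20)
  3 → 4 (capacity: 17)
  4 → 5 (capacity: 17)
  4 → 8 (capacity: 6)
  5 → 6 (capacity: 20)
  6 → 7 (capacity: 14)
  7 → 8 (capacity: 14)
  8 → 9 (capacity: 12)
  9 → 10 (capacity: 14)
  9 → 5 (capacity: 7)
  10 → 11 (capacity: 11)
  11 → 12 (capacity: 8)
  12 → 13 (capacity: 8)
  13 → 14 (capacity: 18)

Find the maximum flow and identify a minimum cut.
Max flow = 8, Min cut edges: (12,13)

Maximum flow: 8
Minimum cut: (12,13)
Partition: S = [0, 1, 2, 3, 4, 5, 6, 7, 8, 9, 10, 11, 12], T = [13, 14]

Max-flow min-cut theorem verified: both equal 8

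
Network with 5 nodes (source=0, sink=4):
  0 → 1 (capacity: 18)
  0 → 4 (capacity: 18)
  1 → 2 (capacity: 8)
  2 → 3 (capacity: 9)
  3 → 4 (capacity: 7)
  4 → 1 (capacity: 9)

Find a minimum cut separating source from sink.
Min cut value = 25, edges: (0,4), (3,4)

Min cut value: 25
Partition: S = [0, 1, 2, 3], T = [4]
Cut edges: (0,4), (3,4)

By max-flow min-cut theorem, max flow = min cut = 25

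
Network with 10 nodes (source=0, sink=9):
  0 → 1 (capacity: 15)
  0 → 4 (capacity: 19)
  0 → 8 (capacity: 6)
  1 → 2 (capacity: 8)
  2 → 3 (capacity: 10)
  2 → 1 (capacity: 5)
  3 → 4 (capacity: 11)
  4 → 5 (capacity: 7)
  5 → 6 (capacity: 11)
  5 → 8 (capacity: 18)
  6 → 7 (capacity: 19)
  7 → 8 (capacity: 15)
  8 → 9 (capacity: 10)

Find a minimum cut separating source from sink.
Min cut value = 10, edges: (8,9)

Min cut value: 10
Partition: S = [0, 1, 2, 3, 4, 5, 6, 7, 8], T = [9]
Cut edges: (8,9)

By max-flow min-cut theorem, max flow = min cut = 10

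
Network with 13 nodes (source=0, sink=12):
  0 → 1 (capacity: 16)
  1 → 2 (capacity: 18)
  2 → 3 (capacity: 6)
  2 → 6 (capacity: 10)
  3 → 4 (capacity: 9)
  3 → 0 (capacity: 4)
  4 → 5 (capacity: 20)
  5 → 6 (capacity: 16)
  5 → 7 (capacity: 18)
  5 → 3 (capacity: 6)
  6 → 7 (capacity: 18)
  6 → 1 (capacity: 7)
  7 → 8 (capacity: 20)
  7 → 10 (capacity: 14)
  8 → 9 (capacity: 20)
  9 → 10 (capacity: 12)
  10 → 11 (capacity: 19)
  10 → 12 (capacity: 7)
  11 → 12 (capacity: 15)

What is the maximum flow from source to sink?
Maximum flow = 16

Max flow: 16

Flow assignment:
  0 → 1: 16/16
  1 → 2: 16/18
  2 → 3: 6/6
  2 → 6: 10/10
  3 → 4: 6/9
  4 → 5: 6/20
  5 → 7: 6/18
  6 → 7: 10/18
  7 → 8: 2/20
  7 → 10: 14/14
  8 → 9: 2/20
  9 → 10: 2/12
  10 → 11: 9/19
  10 → 12: 7/7
  11 → 12: 9/15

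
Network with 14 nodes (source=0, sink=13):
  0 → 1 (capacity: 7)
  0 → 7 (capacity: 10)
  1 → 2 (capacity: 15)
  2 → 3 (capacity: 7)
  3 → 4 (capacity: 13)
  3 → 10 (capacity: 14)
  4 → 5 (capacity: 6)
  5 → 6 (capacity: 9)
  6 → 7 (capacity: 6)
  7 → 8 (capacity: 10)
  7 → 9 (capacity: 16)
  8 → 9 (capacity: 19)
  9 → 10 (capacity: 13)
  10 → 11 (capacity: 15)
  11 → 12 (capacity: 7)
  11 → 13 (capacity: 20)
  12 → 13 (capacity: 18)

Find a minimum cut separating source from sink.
Min cut value = 15, edges: (10,11)

Min cut value: 15
Partition: S = [0, 1, 2, 3, 4, 5, 6, 7, 8, 9, 10], T = [11, 12, 13]
Cut edges: (10,11)

By max-flow min-cut theorem, max flow = min cut = 15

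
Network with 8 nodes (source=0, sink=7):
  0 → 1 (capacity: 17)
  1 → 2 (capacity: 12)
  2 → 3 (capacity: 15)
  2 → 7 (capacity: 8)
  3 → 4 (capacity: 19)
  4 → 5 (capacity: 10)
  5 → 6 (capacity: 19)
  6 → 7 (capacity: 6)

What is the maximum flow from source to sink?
Maximum flow = 12

Max flow: 12

Flow assignment:
  0 → 1: 12/17
  1 → 2: 12/12
  2 → 3: 4/15
  2 → 7: 8/8
  3 → 4: 4/19
  4 → 5: 4/10
  5 → 6: 4/19
  6 → 7: 4/6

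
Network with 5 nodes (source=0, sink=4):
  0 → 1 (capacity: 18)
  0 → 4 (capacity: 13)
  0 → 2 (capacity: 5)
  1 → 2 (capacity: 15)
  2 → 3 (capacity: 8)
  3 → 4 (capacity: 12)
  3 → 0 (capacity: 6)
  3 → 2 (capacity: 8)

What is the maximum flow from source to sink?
Maximum flow = 21

Max flow: 21

Flow assignment:
  0 → 1: 8/18
  0 → 4: 13/13
  1 → 2: 8/15
  2 → 3: 8/8
  3 → 4: 8/12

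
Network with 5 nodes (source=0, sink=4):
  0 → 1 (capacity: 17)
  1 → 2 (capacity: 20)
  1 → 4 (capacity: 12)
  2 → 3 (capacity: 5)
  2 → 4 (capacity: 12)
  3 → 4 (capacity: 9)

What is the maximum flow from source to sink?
Maximum flow = 17

Max flow: 17

Flow assignment:
  0 → 1: 17/17
  1 → 2: 5/20
  1 → 4: 12/12
  2 → 4: 5/12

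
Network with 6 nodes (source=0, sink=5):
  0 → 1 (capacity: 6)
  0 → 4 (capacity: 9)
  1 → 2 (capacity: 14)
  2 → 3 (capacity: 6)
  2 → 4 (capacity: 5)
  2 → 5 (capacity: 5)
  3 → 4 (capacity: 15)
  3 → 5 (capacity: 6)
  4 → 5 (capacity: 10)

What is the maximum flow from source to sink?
Maximum flow = 15

Max flow: 15

Flow assignment:
  0 → 1: 6/6
  0 → 4: 9/9
  1 → 2: 6/14
  2 → 3: 1/6
  2 → 5: 5/5
  3 → 5: 1/6
  4 → 5: 9/10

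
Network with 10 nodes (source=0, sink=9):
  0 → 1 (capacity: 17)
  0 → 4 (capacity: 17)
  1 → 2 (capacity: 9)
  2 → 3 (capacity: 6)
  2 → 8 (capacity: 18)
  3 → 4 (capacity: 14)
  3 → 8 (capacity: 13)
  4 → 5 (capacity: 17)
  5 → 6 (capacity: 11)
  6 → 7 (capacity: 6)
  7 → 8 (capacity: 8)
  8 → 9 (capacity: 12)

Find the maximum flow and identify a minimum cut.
Max flow = 12, Min cut edges: (8,9)

Maximum flow: 12
Minimum cut: (8,9)
Partition: S = [0, 1, 2, 3, 4, 5, 6, 7, 8], T = [9]

Max-flow min-cut theorem verified: both equal 12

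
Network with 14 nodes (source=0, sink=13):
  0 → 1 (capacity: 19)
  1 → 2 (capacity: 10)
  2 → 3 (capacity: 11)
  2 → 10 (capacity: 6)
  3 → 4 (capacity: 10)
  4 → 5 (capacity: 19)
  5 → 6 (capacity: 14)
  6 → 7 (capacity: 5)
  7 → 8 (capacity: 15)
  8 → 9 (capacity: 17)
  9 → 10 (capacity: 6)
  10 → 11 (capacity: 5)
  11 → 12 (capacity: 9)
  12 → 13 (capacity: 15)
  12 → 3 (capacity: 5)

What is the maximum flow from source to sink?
Maximum flow = 5

Max flow: 5

Flow assignment:
  0 → 1: 5/19
  1 → 2: 5/10
  2 → 3: 4/11
  2 → 10: 1/6
  3 → 4: 4/10
  4 → 5: 4/19
  5 → 6: 4/14
  6 → 7: 4/5
  7 → 8: 4/15
  8 → 9: 4/17
  9 → 10: 4/6
  10 → 11: 5/5
  11 → 12: 5/9
  12 → 13: 5/15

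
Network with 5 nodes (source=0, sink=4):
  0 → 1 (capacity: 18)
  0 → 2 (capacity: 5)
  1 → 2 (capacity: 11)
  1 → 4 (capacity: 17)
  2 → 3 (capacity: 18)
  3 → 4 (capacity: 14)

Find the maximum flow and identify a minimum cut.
Max flow = 23, Min cut edges: (0,1), (0,2)

Maximum flow: 23
Minimum cut: (0,1), (0,2)
Partition: S = [0], T = [1, 2, 3, 4]

Max-flow min-cut theorem verified: both equal 23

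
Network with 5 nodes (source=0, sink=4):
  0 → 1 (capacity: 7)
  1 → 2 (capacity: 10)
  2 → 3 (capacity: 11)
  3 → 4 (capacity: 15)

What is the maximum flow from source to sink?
Maximum flow = 7

Max flow: 7

Flow assignment:
  0 → 1: 7/7
  1 → 2: 7/10
  2 → 3: 7/11
  3 → 4: 7/15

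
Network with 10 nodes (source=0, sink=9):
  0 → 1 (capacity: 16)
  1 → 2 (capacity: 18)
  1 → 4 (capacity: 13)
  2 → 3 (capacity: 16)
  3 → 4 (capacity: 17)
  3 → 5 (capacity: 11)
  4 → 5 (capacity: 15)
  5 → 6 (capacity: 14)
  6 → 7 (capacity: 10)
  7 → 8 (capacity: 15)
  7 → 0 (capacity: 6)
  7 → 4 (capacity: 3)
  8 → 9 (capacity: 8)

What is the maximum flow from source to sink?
Maximum flow = 8

Max flow: 8

Flow assignment:
  0 → 1: 10/16
  1 → 2: 1/18
  1 → 4: 9/13
  2 → 3: 1/16
  3 → 5: 1/11
  4 → 5: 9/15
  5 → 6: 10/14
  6 → 7: 10/10
  7 → 8: 8/15
  7 → 0: 2/6
  8 → 9: 8/8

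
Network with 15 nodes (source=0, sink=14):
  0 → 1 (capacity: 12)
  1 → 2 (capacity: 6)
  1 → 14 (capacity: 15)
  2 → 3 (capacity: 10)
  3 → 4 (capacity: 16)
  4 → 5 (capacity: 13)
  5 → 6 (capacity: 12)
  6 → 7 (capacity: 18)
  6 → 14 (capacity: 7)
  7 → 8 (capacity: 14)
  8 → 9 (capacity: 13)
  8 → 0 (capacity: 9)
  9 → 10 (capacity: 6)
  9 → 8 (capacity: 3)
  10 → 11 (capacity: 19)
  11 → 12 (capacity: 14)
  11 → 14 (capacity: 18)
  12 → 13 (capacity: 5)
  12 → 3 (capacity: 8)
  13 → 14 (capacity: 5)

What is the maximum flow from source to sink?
Maximum flow = 12

Max flow: 12

Flow assignment:
  0 → 1: 12/12
  1 → 14: 12/15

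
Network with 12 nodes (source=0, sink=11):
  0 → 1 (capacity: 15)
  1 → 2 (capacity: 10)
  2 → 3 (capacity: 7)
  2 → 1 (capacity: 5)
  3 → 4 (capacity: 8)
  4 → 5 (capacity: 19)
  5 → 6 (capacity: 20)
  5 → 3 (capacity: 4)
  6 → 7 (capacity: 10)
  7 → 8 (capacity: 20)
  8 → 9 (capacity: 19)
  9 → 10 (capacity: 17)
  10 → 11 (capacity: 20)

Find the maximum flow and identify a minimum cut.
Max flow = 7, Min cut edges: (2,3)

Maximum flow: 7
Minimum cut: (2,3)
Partition: S = [0, 1, 2], T = [3, 4, 5, 6, 7, 8, 9, 10, 11]

Max-flow min-cut theorem verified: both equal 7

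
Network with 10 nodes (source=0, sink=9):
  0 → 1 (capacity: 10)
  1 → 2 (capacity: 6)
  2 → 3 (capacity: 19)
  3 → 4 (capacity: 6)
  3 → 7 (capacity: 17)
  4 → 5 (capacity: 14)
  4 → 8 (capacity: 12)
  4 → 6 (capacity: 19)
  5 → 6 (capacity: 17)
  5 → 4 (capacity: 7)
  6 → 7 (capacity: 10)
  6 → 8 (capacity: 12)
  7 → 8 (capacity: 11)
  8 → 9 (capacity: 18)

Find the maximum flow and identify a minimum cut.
Max flow = 6, Min cut edges: (1,2)

Maximum flow: 6
Minimum cut: (1,2)
Partition: S = [0, 1], T = [2, 3, 4, 5, 6, 7, 8, 9]

Max-flow min-cut theorem verified: both equal 6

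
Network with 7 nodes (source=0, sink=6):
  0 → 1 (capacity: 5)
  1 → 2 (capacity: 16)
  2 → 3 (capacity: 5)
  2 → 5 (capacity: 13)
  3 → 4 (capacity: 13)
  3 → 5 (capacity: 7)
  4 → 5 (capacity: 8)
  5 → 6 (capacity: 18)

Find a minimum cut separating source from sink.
Min cut value = 5, edges: (0,1)

Min cut value: 5
Partition: S = [0], T = [1, 2, 3, 4, 5, 6]
Cut edges: (0,1)

By max-flow min-cut theorem, max flow = min cut = 5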